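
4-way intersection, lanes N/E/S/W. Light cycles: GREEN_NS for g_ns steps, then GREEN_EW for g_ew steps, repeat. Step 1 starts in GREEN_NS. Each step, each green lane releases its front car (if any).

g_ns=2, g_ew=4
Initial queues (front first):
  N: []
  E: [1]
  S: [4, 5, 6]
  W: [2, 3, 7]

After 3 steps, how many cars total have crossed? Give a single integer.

Answer: 4

Derivation:
Step 1 [NS]: N:empty,E:wait,S:car4-GO,W:wait | queues: N=0 E=1 S=2 W=3
Step 2 [NS]: N:empty,E:wait,S:car5-GO,W:wait | queues: N=0 E=1 S=1 W=3
Step 3 [EW]: N:wait,E:car1-GO,S:wait,W:car2-GO | queues: N=0 E=0 S=1 W=2
Cars crossed by step 3: 4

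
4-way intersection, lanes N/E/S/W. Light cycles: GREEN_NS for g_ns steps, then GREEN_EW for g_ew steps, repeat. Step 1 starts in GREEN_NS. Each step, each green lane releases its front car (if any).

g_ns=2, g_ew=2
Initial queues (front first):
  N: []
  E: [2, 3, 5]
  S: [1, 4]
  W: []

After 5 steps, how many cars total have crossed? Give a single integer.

Answer: 4

Derivation:
Step 1 [NS]: N:empty,E:wait,S:car1-GO,W:wait | queues: N=0 E=3 S=1 W=0
Step 2 [NS]: N:empty,E:wait,S:car4-GO,W:wait | queues: N=0 E=3 S=0 W=0
Step 3 [EW]: N:wait,E:car2-GO,S:wait,W:empty | queues: N=0 E=2 S=0 W=0
Step 4 [EW]: N:wait,E:car3-GO,S:wait,W:empty | queues: N=0 E=1 S=0 W=0
Step 5 [NS]: N:empty,E:wait,S:empty,W:wait | queues: N=0 E=1 S=0 W=0
Cars crossed by step 5: 4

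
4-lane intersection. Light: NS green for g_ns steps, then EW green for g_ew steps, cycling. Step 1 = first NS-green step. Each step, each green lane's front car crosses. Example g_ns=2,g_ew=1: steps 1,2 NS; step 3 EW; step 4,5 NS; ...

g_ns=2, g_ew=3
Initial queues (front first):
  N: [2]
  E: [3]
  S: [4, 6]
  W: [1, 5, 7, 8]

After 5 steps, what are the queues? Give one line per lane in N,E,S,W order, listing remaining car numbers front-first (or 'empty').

Step 1 [NS]: N:car2-GO,E:wait,S:car4-GO,W:wait | queues: N=0 E=1 S=1 W=4
Step 2 [NS]: N:empty,E:wait,S:car6-GO,W:wait | queues: N=0 E=1 S=0 W=4
Step 3 [EW]: N:wait,E:car3-GO,S:wait,W:car1-GO | queues: N=0 E=0 S=0 W=3
Step 4 [EW]: N:wait,E:empty,S:wait,W:car5-GO | queues: N=0 E=0 S=0 W=2
Step 5 [EW]: N:wait,E:empty,S:wait,W:car7-GO | queues: N=0 E=0 S=0 W=1

N: empty
E: empty
S: empty
W: 8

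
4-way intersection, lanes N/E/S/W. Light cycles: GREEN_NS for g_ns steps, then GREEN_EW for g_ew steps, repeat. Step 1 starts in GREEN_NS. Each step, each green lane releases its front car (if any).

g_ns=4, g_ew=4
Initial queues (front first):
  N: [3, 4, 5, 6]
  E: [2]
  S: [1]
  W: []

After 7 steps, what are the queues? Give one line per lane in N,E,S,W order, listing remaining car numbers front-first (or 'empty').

Step 1 [NS]: N:car3-GO,E:wait,S:car1-GO,W:wait | queues: N=3 E=1 S=0 W=0
Step 2 [NS]: N:car4-GO,E:wait,S:empty,W:wait | queues: N=2 E=1 S=0 W=0
Step 3 [NS]: N:car5-GO,E:wait,S:empty,W:wait | queues: N=1 E=1 S=0 W=0
Step 4 [NS]: N:car6-GO,E:wait,S:empty,W:wait | queues: N=0 E=1 S=0 W=0
Step 5 [EW]: N:wait,E:car2-GO,S:wait,W:empty | queues: N=0 E=0 S=0 W=0

N: empty
E: empty
S: empty
W: empty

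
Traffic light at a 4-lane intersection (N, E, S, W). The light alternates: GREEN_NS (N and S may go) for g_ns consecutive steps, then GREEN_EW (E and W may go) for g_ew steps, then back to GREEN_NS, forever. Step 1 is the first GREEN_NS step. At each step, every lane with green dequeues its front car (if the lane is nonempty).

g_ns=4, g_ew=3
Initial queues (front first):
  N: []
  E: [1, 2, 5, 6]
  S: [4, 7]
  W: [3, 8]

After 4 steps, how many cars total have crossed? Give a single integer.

Step 1 [NS]: N:empty,E:wait,S:car4-GO,W:wait | queues: N=0 E=4 S=1 W=2
Step 2 [NS]: N:empty,E:wait,S:car7-GO,W:wait | queues: N=0 E=4 S=0 W=2
Step 3 [NS]: N:empty,E:wait,S:empty,W:wait | queues: N=0 E=4 S=0 W=2
Step 4 [NS]: N:empty,E:wait,S:empty,W:wait | queues: N=0 E=4 S=0 W=2
Cars crossed by step 4: 2

Answer: 2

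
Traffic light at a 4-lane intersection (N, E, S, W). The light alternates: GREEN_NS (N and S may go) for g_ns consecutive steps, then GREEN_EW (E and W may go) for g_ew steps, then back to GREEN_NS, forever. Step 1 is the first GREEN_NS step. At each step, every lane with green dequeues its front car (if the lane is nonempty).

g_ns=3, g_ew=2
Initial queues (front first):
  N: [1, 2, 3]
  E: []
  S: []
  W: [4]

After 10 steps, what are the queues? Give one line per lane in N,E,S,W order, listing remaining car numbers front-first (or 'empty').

Step 1 [NS]: N:car1-GO,E:wait,S:empty,W:wait | queues: N=2 E=0 S=0 W=1
Step 2 [NS]: N:car2-GO,E:wait,S:empty,W:wait | queues: N=1 E=0 S=0 W=1
Step 3 [NS]: N:car3-GO,E:wait,S:empty,W:wait | queues: N=0 E=0 S=0 W=1
Step 4 [EW]: N:wait,E:empty,S:wait,W:car4-GO | queues: N=0 E=0 S=0 W=0

N: empty
E: empty
S: empty
W: empty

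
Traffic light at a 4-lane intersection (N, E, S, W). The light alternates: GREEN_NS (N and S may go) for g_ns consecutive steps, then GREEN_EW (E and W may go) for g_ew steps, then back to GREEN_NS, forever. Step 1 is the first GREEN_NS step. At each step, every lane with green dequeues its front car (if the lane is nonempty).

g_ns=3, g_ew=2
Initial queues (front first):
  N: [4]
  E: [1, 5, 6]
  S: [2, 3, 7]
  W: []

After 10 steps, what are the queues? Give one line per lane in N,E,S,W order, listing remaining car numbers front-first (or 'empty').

Step 1 [NS]: N:car4-GO,E:wait,S:car2-GO,W:wait | queues: N=0 E=3 S=2 W=0
Step 2 [NS]: N:empty,E:wait,S:car3-GO,W:wait | queues: N=0 E=3 S=1 W=0
Step 3 [NS]: N:empty,E:wait,S:car7-GO,W:wait | queues: N=0 E=3 S=0 W=0
Step 4 [EW]: N:wait,E:car1-GO,S:wait,W:empty | queues: N=0 E=2 S=0 W=0
Step 5 [EW]: N:wait,E:car5-GO,S:wait,W:empty | queues: N=0 E=1 S=0 W=0
Step 6 [NS]: N:empty,E:wait,S:empty,W:wait | queues: N=0 E=1 S=0 W=0
Step 7 [NS]: N:empty,E:wait,S:empty,W:wait | queues: N=0 E=1 S=0 W=0
Step 8 [NS]: N:empty,E:wait,S:empty,W:wait | queues: N=0 E=1 S=0 W=0
Step 9 [EW]: N:wait,E:car6-GO,S:wait,W:empty | queues: N=0 E=0 S=0 W=0

N: empty
E: empty
S: empty
W: empty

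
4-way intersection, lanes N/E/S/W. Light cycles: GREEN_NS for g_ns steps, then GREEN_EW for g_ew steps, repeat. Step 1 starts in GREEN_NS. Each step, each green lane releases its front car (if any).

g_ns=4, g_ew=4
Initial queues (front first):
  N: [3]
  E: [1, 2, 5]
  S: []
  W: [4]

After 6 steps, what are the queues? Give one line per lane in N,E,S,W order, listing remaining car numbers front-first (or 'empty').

Step 1 [NS]: N:car3-GO,E:wait,S:empty,W:wait | queues: N=0 E=3 S=0 W=1
Step 2 [NS]: N:empty,E:wait,S:empty,W:wait | queues: N=0 E=3 S=0 W=1
Step 3 [NS]: N:empty,E:wait,S:empty,W:wait | queues: N=0 E=3 S=0 W=1
Step 4 [NS]: N:empty,E:wait,S:empty,W:wait | queues: N=0 E=3 S=0 W=1
Step 5 [EW]: N:wait,E:car1-GO,S:wait,W:car4-GO | queues: N=0 E=2 S=0 W=0
Step 6 [EW]: N:wait,E:car2-GO,S:wait,W:empty | queues: N=0 E=1 S=0 W=0

N: empty
E: 5
S: empty
W: empty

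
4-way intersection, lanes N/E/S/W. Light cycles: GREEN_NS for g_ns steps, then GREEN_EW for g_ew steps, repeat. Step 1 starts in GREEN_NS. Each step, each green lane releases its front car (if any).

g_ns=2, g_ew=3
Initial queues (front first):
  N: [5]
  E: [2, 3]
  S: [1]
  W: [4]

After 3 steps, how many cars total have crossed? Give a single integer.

Answer: 4

Derivation:
Step 1 [NS]: N:car5-GO,E:wait,S:car1-GO,W:wait | queues: N=0 E=2 S=0 W=1
Step 2 [NS]: N:empty,E:wait,S:empty,W:wait | queues: N=0 E=2 S=0 W=1
Step 3 [EW]: N:wait,E:car2-GO,S:wait,W:car4-GO | queues: N=0 E=1 S=0 W=0
Cars crossed by step 3: 4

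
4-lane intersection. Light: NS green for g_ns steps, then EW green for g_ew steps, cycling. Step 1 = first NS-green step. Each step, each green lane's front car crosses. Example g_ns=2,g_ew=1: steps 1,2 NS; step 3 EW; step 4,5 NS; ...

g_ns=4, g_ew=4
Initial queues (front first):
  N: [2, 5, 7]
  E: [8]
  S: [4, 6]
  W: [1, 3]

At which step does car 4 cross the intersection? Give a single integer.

Step 1 [NS]: N:car2-GO,E:wait,S:car4-GO,W:wait | queues: N=2 E=1 S=1 W=2
Step 2 [NS]: N:car5-GO,E:wait,S:car6-GO,W:wait | queues: N=1 E=1 S=0 W=2
Step 3 [NS]: N:car7-GO,E:wait,S:empty,W:wait | queues: N=0 E=1 S=0 W=2
Step 4 [NS]: N:empty,E:wait,S:empty,W:wait | queues: N=0 E=1 S=0 W=2
Step 5 [EW]: N:wait,E:car8-GO,S:wait,W:car1-GO | queues: N=0 E=0 S=0 W=1
Step 6 [EW]: N:wait,E:empty,S:wait,W:car3-GO | queues: N=0 E=0 S=0 W=0
Car 4 crosses at step 1

1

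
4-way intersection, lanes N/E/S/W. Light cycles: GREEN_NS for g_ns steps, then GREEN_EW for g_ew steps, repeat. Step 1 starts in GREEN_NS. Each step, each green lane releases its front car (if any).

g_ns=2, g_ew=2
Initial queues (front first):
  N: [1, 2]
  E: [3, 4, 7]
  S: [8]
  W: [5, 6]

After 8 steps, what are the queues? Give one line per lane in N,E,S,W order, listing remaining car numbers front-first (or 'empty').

Step 1 [NS]: N:car1-GO,E:wait,S:car8-GO,W:wait | queues: N=1 E=3 S=0 W=2
Step 2 [NS]: N:car2-GO,E:wait,S:empty,W:wait | queues: N=0 E=3 S=0 W=2
Step 3 [EW]: N:wait,E:car3-GO,S:wait,W:car5-GO | queues: N=0 E=2 S=0 W=1
Step 4 [EW]: N:wait,E:car4-GO,S:wait,W:car6-GO | queues: N=0 E=1 S=0 W=0
Step 5 [NS]: N:empty,E:wait,S:empty,W:wait | queues: N=0 E=1 S=0 W=0
Step 6 [NS]: N:empty,E:wait,S:empty,W:wait | queues: N=0 E=1 S=0 W=0
Step 7 [EW]: N:wait,E:car7-GO,S:wait,W:empty | queues: N=0 E=0 S=0 W=0

N: empty
E: empty
S: empty
W: empty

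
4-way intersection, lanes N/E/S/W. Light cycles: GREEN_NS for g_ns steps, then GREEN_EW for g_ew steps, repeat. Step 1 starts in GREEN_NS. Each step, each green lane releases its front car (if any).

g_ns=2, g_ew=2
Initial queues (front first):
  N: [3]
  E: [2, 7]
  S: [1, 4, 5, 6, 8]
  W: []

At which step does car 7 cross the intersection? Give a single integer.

Step 1 [NS]: N:car3-GO,E:wait,S:car1-GO,W:wait | queues: N=0 E=2 S=4 W=0
Step 2 [NS]: N:empty,E:wait,S:car4-GO,W:wait | queues: N=0 E=2 S=3 W=0
Step 3 [EW]: N:wait,E:car2-GO,S:wait,W:empty | queues: N=0 E=1 S=3 W=0
Step 4 [EW]: N:wait,E:car7-GO,S:wait,W:empty | queues: N=0 E=0 S=3 W=0
Step 5 [NS]: N:empty,E:wait,S:car5-GO,W:wait | queues: N=0 E=0 S=2 W=0
Step 6 [NS]: N:empty,E:wait,S:car6-GO,W:wait | queues: N=0 E=0 S=1 W=0
Step 7 [EW]: N:wait,E:empty,S:wait,W:empty | queues: N=0 E=0 S=1 W=0
Step 8 [EW]: N:wait,E:empty,S:wait,W:empty | queues: N=0 E=0 S=1 W=0
Step 9 [NS]: N:empty,E:wait,S:car8-GO,W:wait | queues: N=0 E=0 S=0 W=0
Car 7 crosses at step 4

4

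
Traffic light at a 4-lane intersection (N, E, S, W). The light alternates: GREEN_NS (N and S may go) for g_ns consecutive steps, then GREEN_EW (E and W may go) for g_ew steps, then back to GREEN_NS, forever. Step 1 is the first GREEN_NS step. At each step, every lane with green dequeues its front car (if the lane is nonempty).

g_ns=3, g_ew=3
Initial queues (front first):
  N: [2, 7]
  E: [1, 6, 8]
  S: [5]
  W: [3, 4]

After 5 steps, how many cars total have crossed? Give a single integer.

Step 1 [NS]: N:car2-GO,E:wait,S:car5-GO,W:wait | queues: N=1 E=3 S=0 W=2
Step 2 [NS]: N:car7-GO,E:wait,S:empty,W:wait | queues: N=0 E=3 S=0 W=2
Step 3 [NS]: N:empty,E:wait,S:empty,W:wait | queues: N=0 E=3 S=0 W=2
Step 4 [EW]: N:wait,E:car1-GO,S:wait,W:car3-GO | queues: N=0 E=2 S=0 W=1
Step 5 [EW]: N:wait,E:car6-GO,S:wait,W:car4-GO | queues: N=0 E=1 S=0 W=0
Cars crossed by step 5: 7

Answer: 7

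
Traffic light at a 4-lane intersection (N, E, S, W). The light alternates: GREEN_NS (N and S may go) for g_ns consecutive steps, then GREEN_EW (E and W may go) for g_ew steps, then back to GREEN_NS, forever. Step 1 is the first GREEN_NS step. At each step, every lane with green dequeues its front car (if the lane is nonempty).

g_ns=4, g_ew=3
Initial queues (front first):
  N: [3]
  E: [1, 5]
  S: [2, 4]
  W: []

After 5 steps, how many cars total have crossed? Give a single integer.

Answer: 4

Derivation:
Step 1 [NS]: N:car3-GO,E:wait,S:car2-GO,W:wait | queues: N=0 E=2 S=1 W=0
Step 2 [NS]: N:empty,E:wait,S:car4-GO,W:wait | queues: N=0 E=2 S=0 W=0
Step 3 [NS]: N:empty,E:wait,S:empty,W:wait | queues: N=0 E=2 S=0 W=0
Step 4 [NS]: N:empty,E:wait,S:empty,W:wait | queues: N=0 E=2 S=0 W=0
Step 5 [EW]: N:wait,E:car1-GO,S:wait,W:empty | queues: N=0 E=1 S=0 W=0
Cars crossed by step 5: 4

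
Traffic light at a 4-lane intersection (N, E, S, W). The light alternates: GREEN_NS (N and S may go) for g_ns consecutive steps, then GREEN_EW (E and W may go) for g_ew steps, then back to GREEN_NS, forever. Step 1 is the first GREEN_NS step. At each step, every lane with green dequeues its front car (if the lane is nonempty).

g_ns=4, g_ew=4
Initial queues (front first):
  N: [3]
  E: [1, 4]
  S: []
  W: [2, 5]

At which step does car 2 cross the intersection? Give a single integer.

Step 1 [NS]: N:car3-GO,E:wait,S:empty,W:wait | queues: N=0 E=2 S=0 W=2
Step 2 [NS]: N:empty,E:wait,S:empty,W:wait | queues: N=0 E=2 S=0 W=2
Step 3 [NS]: N:empty,E:wait,S:empty,W:wait | queues: N=0 E=2 S=0 W=2
Step 4 [NS]: N:empty,E:wait,S:empty,W:wait | queues: N=0 E=2 S=0 W=2
Step 5 [EW]: N:wait,E:car1-GO,S:wait,W:car2-GO | queues: N=0 E=1 S=0 W=1
Step 6 [EW]: N:wait,E:car4-GO,S:wait,W:car5-GO | queues: N=0 E=0 S=0 W=0
Car 2 crosses at step 5

5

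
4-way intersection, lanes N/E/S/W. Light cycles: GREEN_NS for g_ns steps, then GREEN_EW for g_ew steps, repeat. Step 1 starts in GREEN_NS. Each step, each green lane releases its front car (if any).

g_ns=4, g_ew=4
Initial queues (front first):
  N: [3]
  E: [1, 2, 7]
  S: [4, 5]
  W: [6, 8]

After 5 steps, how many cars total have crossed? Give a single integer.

Answer: 5

Derivation:
Step 1 [NS]: N:car3-GO,E:wait,S:car4-GO,W:wait | queues: N=0 E=3 S=1 W=2
Step 2 [NS]: N:empty,E:wait,S:car5-GO,W:wait | queues: N=0 E=3 S=0 W=2
Step 3 [NS]: N:empty,E:wait,S:empty,W:wait | queues: N=0 E=3 S=0 W=2
Step 4 [NS]: N:empty,E:wait,S:empty,W:wait | queues: N=0 E=3 S=0 W=2
Step 5 [EW]: N:wait,E:car1-GO,S:wait,W:car6-GO | queues: N=0 E=2 S=0 W=1
Cars crossed by step 5: 5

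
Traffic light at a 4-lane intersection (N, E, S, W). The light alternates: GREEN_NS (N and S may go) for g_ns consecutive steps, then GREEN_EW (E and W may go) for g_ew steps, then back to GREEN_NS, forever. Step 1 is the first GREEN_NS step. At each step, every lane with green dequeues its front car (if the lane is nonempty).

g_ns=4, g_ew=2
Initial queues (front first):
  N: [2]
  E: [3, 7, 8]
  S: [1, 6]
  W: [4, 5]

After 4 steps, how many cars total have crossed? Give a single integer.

Step 1 [NS]: N:car2-GO,E:wait,S:car1-GO,W:wait | queues: N=0 E=3 S=1 W=2
Step 2 [NS]: N:empty,E:wait,S:car6-GO,W:wait | queues: N=0 E=3 S=0 W=2
Step 3 [NS]: N:empty,E:wait,S:empty,W:wait | queues: N=0 E=3 S=0 W=2
Step 4 [NS]: N:empty,E:wait,S:empty,W:wait | queues: N=0 E=3 S=0 W=2
Cars crossed by step 4: 3

Answer: 3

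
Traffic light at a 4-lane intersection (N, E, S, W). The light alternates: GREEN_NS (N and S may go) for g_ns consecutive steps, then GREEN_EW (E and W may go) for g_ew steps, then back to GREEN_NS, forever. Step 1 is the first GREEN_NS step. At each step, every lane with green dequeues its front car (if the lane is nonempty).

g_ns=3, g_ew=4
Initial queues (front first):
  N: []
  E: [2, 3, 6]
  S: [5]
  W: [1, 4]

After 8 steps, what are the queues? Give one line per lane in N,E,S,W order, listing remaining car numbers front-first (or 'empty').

Step 1 [NS]: N:empty,E:wait,S:car5-GO,W:wait | queues: N=0 E=3 S=0 W=2
Step 2 [NS]: N:empty,E:wait,S:empty,W:wait | queues: N=0 E=3 S=0 W=2
Step 3 [NS]: N:empty,E:wait,S:empty,W:wait | queues: N=0 E=3 S=0 W=2
Step 4 [EW]: N:wait,E:car2-GO,S:wait,W:car1-GO | queues: N=0 E=2 S=0 W=1
Step 5 [EW]: N:wait,E:car3-GO,S:wait,W:car4-GO | queues: N=0 E=1 S=0 W=0
Step 6 [EW]: N:wait,E:car6-GO,S:wait,W:empty | queues: N=0 E=0 S=0 W=0

N: empty
E: empty
S: empty
W: empty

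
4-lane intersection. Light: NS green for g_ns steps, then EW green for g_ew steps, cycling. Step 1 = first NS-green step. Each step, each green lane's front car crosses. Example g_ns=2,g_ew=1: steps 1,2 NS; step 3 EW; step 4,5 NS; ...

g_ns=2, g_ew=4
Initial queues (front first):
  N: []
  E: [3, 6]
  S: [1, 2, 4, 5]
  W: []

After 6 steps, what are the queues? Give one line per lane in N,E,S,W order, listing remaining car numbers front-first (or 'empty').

Step 1 [NS]: N:empty,E:wait,S:car1-GO,W:wait | queues: N=0 E=2 S=3 W=0
Step 2 [NS]: N:empty,E:wait,S:car2-GO,W:wait | queues: N=0 E=2 S=2 W=0
Step 3 [EW]: N:wait,E:car3-GO,S:wait,W:empty | queues: N=0 E=1 S=2 W=0
Step 4 [EW]: N:wait,E:car6-GO,S:wait,W:empty | queues: N=0 E=0 S=2 W=0
Step 5 [EW]: N:wait,E:empty,S:wait,W:empty | queues: N=0 E=0 S=2 W=0
Step 6 [EW]: N:wait,E:empty,S:wait,W:empty | queues: N=0 E=0 S=2 W=0

N: empty
E: empty
S: 4 5
W: empty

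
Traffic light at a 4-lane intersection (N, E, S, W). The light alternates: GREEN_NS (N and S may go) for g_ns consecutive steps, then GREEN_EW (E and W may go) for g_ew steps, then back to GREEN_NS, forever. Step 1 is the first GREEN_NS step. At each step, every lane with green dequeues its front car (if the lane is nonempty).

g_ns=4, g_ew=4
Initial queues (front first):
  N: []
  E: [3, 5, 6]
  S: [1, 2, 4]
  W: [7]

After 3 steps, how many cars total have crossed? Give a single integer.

Step 1 [NS]: N:empty,E:wait,S:car1-GO,W:wait | queues: N=0 E=3 S=2 W=1
Step 2 [NS]: N:empty,E:wait,S:car2-GO,W:wait | queues: N=0 E=3 S=1 W=1
Step 3 [NS]: N:empty,E:wait,S:car4-GO,W:wait | queues: N=0 E=3 S=0 W=1
Cars crossed by step 3: 3

Answer: 3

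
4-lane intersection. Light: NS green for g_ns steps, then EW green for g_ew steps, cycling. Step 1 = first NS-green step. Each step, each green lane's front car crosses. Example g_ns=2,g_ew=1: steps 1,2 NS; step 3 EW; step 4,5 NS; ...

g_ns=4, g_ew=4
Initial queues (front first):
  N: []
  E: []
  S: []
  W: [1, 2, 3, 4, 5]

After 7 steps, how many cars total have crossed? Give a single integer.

Answer: 3

Derivation:
Step 1 [NS]: N:empty,E:wait,S:empty,W:wait | queues: N=0 E=0 S=0 W=5
Step 2 [NS]: N:empty,E:wait,S:empty,W:wait | queues: N=0 E=0 S=0 W=5
Step 3 [NS]: N:empty,E:wait,S:empty,W:wait | queues: N=0 E=0 S=0 W=5
Step 4 [NS]: N:empty,E:wait,S:empty,W:wait | queues: N=0 E=0 S=0 W=5
Step 5 [EW]: N:wait,E:empty,S:wait,W:car1-GO | queues: N=0 E=0 S=0 W=4
Step 6 [EW]: N:wait,E:empty,S:wait,W:car2-GO | queues: N=0 E=0 S=0 W=3
Step 7 [EW]: N:wait,E:empty,S:wait,W:car3-GO | queues: N=0 E=0 S=0 W=2
Cars crossed by step 7: 3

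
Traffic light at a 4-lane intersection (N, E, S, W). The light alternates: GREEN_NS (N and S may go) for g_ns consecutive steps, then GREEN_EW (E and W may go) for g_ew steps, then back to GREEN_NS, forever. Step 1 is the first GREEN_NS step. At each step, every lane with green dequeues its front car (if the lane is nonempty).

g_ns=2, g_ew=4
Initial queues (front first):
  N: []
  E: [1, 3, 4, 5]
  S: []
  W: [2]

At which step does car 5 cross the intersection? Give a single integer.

Step 1 [NS]: N:empty,E:wait,S:empty,W:wait | queues: N=0 E=4 S=0 W=1
Step 2 [NS]: N:empty,E:wait,S:empty,W:wait | queues: N=0 E=4 S=0 W=1
Step 3 [EW]: N:wait,E:car1-GO,S:wait,W:car2-GO | queues: N=0 E=3 S=0 W=0
Step 4 [EW]: N:wait,E:car3-GO,S:wait,W:empty | queues: N=0 E=2 S=0 W=0
Step 5 [EW]: N:wait,E:car4-GO,S:wait,W:empty | queues: N=0 E=1 S=0 W=0
Step 6 [EW]: N:wait,E:car5-GO,S:wait,W:empty | queues: N=0 E=0 S=0 W=0
Car 5 crosses at step 6

6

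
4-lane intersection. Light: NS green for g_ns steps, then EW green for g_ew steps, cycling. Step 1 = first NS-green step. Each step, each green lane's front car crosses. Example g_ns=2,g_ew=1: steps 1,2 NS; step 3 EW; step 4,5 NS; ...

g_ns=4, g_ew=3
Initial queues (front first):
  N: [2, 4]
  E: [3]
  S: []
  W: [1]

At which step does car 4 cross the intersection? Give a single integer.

Step 1 [NS]: N:car2-GO,E:wait,S:empty,W:wait | queues: N=1 E=1 S=0 W=1
Step 2 [NS]: N:car4-GO,E:wait,S:empty,W:wait | queues: N=0 E=1 S=0 W=1
Step 3 [NS]: N:empty,E:wait,S:empty,W:wait | queues: N=0 E=1 S=0 W=1
Step 4 [NS]: N:empty,E:wait,S:empty,W:wait | queues: N=0 E=1 S=0 W=1
Step 5 [EW]: N:wait,E:car3-GO,S:wait,W:car1-GO | queues: N=0 E=0 S=0 W=0
Car 4 crosses at step 2

2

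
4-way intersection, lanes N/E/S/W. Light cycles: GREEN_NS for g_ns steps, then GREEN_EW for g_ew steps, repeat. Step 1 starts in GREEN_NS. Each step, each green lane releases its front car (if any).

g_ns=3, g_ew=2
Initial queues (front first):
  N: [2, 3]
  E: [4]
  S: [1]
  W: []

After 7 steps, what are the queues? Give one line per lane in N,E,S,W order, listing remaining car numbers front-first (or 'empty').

Step 1 [NS]: N:car2-GO,E:wait,S:car1-GO,W:wait | queues: N=1 E=1 S=0 W=0
Step 2 [NS]: N:car3-GO,E:wait,S:empty,W:wait | queues: N=0 E=1 S=0 W=0
Step 3 [NS]: N:empty,E:wait,S:empty,W:wait | queues: N=0 E=1 S=0 W=0
Step 4 [EW]: N:wait,E:car4-GO,S:wait,W:empty | queues: N=0 E=0 S=0 W=0

N: empty
E: empty
S: empty
W: empty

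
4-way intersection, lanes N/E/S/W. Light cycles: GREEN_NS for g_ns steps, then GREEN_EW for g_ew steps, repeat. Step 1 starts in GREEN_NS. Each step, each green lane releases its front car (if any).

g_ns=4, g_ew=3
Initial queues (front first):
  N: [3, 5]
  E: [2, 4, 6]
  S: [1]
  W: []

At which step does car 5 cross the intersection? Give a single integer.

Step 1 [NS]: N:car3-GO,E:wait,S:car1-GO,W:wait | queues: N=1 E=3 S=0 W=0
Step 2 [NS]: N:car5-GO,E:wait,S:empty,W:wait | queues: N=0 E=3 S=0 W=0
Step 3 [NS]: N:empty,E:wait,S:empty,W:wait | queues: N=0 E=3 S=0 W=0
Step 4 [NS]: N:empty,E:wait,S:empty,W:wait | queues: N=0 E=3 S=0 W=0
Step 5 [EW]: N:wait,E:car2-GO,S:wait,W:empty | queues: N=0 E=2 S=0 W=0
Step 6 [EW]: N:wait,E:car4-GO,S:wait,W:empty | queues: N=0 E=1 S=0 W=0
Step 7 [EW]: N:wait,E:car6-GO,S:wait,W:empty | queues: N=0 E=0 S=0 W=0
Car 5 crosses at step 2

2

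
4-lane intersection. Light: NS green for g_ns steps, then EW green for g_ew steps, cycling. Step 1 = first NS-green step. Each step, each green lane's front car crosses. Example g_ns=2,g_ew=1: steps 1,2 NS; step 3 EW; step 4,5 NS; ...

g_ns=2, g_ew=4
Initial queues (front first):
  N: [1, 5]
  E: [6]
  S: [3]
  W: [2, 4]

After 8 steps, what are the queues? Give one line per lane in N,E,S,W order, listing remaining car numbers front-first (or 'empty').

Step 1 [NS]: N:car1-GO,E:wait,S:car3-GO,W:wait | queues: N=1 E=1 S=0 W=2
Step 2 [NS]: N:car5-GO,E:wait,S:empty,W:wait | queues: N=0 E=1 S=0 W=2
Step 3 [EW]: N:wait,E:car6-GO,S:wait,W:car2-GO | queues: N=0 E=0 S=0 W=1
Step 4 [EW]: N:wait,E:empty,S:wait,W:car4-GO | queues: N=0 E=0 S=0 W=0

N: empty
E: empty
S: empty
W: empty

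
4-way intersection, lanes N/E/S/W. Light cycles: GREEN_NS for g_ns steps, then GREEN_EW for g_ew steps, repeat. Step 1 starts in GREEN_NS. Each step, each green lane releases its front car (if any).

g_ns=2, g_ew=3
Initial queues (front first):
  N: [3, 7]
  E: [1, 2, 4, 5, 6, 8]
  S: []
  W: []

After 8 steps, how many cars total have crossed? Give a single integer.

Answer: 6

Derivation:
Step 1 [NS]: N:car3-GO,E:wait,S:empty,W:wait | queues: N=1 E=6 S=0 W=0
Step 2 [NS]: N:car7-GO,E:wait,S:empty,W:wait | queues: N=0 E=6 S=0 W=0
Step 3 [EW]: N:wait,E:car1-GO,S:wait,W:empty | queues: N=0 E=5 S=0 W=0
Step 4 [EW]: N:wait,E:car2-GO,S:wait,W:empty | queues: N=0 E=4 S=0 W=0
Step 5 [EW]: N:wait,E:car4-GO,S:wait,W:empty | queues: N=0 E=3 S=0 W=0
Step 6 [NS]: N:empty,E:wait,S:empty,W:wait | queues: N=0 E=3 S=0 W=0
Step 7 [NS]: N:empty,E:wait,S:empty,W:wait | queues: N=0 E=3 S=0 W=0
Step 8 [EW]: N:wait,E:car5-GO,S:wait,W:empty | queues: N=0 E=2 S=0 W=0
Cars crossed by step 8: 6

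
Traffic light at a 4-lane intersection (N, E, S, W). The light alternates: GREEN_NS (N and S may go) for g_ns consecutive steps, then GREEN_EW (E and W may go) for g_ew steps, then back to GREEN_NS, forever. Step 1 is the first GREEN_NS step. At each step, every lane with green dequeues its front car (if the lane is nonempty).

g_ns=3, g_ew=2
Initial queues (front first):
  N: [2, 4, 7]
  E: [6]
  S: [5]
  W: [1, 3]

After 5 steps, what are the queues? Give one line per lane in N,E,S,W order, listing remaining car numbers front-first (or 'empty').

Step 1 [NS]: N:car2-GO,E:wait,S:car5-GO,W:wait | queues: N=2 E=1 S=0 W=2
Step 2 [NS]: N:car4-GO,E:wait,S:empty,W:wait | queues: N=1 E=1 S=0 W=2
Step 3 [NS]: N:car7-GO,E:wait,S:empty,W:wait | queues: N=0 E=1 S=0 W=2
Step 4 [EW]: N:wait,E:car6-GO,S:wait,W:car1-GO | queues: N=0 E=0 S=0 W=1
Step 5 [EW]: N:wait,E:empty,S:wait,W:car3-GO | queues: N=0 E=0 S=0 W=0

N: empty
E: empty
S: empty
W: empty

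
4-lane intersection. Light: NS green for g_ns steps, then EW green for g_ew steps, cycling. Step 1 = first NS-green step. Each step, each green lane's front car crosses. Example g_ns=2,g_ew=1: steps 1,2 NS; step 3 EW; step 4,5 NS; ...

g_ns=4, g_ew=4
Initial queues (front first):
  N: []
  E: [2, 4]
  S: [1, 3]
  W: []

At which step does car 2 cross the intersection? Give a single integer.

Step 1 [NS]: N:empty,E:wait,S:car1-GO,W:wait | queues: N=0 E=2 S=1 W=0
Step 2 [NS]: N:empty,E:wait,S:car3-GO,W:wait | queues: N=0 E=2 S=0 W=0
Step 3 [NS]: N:empty,E:wait,S:empty,W:wait | queues: N=0 E=2 S=0 W=0
Step 4 [NS]: N:empty,E:wait,S:empty,W:wait | queues: N=0 E=2 S=0 W=0
Step 5 [EW]: N:wait,E:car2-GO,S:wait,W:empty | queues: N=0 E=1 S=0 W=0
Step 6 [EW]: N:wait,E:car4-GO,S:wait,W:empty | queues: N=0 E=0 S=0 W=0
Car 2 crosses at step 5

5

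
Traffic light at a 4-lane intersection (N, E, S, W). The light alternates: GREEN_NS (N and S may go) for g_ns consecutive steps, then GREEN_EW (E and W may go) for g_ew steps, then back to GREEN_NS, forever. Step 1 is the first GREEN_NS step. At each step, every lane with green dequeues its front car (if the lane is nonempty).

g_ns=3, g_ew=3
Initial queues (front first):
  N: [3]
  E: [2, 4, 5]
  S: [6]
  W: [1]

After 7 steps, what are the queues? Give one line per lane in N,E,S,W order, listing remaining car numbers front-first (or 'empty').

Step 1 [NS]: N:car3-GO,E:wait,S:car6-GO,W:wait | queues: N=0 E=3 S=0 W=1
Step 2 [NS]: N:empty,E:wait,S:empty,W:wait | queues: N=0 E=3 S=0 W=1
Step 3 [NS]: N:empty,E:wait,S:empty,W:wait | queues: N=0 E=3 S=0 W=1
Step 4 [EW]: N:wait,E:car2-GO,S:wait,W:car1-GO | queues: N=0 E=2 S=0 W=0
Step 5 [EW]: N:wait,E:car4-GO,S:wait,W:empty | queues: N=0 E=1 S=0 W=0
Step 6 [EW]: N:wait,E:car5-GO,S:wait,W:empty | queues: N=0 E=0 S=0 W=0

N: empty
E: empty
S: empty
W: empty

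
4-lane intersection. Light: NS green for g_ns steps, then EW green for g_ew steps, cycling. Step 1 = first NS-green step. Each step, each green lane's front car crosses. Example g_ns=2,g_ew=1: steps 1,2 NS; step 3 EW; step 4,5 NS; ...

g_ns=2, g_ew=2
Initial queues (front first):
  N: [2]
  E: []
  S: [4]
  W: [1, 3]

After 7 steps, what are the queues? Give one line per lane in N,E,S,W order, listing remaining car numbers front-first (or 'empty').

Step 1 [NS]: N:car2-GO,E:wait,S:car4-GO,W:wait | queues: N=0 E=0 S=0 W=2
Step 2 [NS]: N:empty,E:wait,S:empty,W:wait | queues: N=0 E=0 S=0 W=2
Step 3 [EW]: N:wait,E:empty,S:wait,W:car1-GO | queues: N=0 E=0 S=0 W=1
Step 4 [EW]: N:wait,E:empty,S:wait,W:car3-GO | queues: N=0 E=0 S=0 W=0

N: empty
E: empty
S: empty
W: empty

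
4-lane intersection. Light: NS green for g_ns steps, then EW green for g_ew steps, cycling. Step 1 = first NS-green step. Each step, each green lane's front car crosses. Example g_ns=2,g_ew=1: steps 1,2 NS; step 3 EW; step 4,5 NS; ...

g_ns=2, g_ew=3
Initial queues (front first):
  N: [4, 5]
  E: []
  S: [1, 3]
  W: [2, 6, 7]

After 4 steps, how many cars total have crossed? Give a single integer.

Step 1 [NS]: N:car4-GO,E:wait,S:car1-GO,W:wait | queues: N=1 E=0 S=1 W=3
Step 2 [NS]: N:car5-GO,E:wait,S:car3-GO,W:wait | queues: N=0 E=0 S=0 W=3
Step 3 [EW]: N:wait,E:empty,S:wait,W:car2-GO | queues: N=0 E=0 S=0 W=2
Step 4 [EW]: N:wait,E:empty,S:wait,W:car6-GO | queues: N=0 E=0 S=0 W=1
Cars crossed by step 4: 6

Answer: 6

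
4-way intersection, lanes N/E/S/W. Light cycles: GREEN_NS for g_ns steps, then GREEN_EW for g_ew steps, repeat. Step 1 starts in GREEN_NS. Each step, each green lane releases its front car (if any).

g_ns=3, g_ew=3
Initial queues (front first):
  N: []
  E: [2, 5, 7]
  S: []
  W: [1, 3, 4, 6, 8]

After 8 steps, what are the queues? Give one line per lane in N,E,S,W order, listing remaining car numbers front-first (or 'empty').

Step 1 [NS]: N:empty,E:wait,S:empty,W:wait | queues: N=0 E=3 S=0 W=5
Step 2 [NS]: N:empty,E:wait,S:empty,W:wait | queues: N=0 E=3 S=0 W=5
Step 3 [NS]: N:empty,E:wait,S:empty,W:wait | queues: N=0 E=3 S=0 W=5
Step 4 [EW]: N:wait,E:car2-GO,S:wait,W:car1-GO | queues: N=0 E=2 S=0 W=4
Step 5 [EW]: N:wait,E:car5-GO,S:wait,W:car3-GO | queues: N=0 E=1 S=0 W=3
Step 6 [EW]: N:wait,E:car7-GO,S:wait,W:car4-GO | queues: N=0 E=0 S=0 W=2
Step 7 [NS]: N:empty,E:wait,S:empty,W:wait | queues: N=0 E=0 S=0 W=2
Step 8 [NS]: N:empty,E:wait,S:empty,W:wait | queues: N=0 E=0 S=0 W=2

N: empty
E: empty
S: empty
W: 6 8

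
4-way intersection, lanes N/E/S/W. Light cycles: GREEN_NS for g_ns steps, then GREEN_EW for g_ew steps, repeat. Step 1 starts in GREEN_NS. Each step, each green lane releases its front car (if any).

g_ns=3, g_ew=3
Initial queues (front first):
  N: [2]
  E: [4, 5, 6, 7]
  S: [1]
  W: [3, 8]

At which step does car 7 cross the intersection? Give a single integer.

Step 1 [NS]: N:car2-GO,E:wait,S:car1-GO,W:wait | queues: N=0 E=4 S=0 W=2
Step 2 [NS]: N:empty,E:wait,S:empty,W:wait | queues: N=0 E=4 S=0 W=2
Step 3 [NS]: N:empty,E:wait,S:empty,W:wait | queues: N=0 E=4 S=0 W=2
Step 4 [EW]: N:wait,E:car4-GO,S:wait,W:car3-GO | queues: N=0 E=3 S=0 W=1
Step 5 [EW]: N:wait,E:car5-GO,S:wait,W:car8-GO | queues: N=0 E=2 S=0 W=0
Step 6 [EW]: N:wait,E:car6-GO,S:wait,W:empty | queues: N=0 E=1 S=0 W=0
Step 7 [NS]: N:empty,E:wait,S:empty,W:wait | queues: N=0 E=1 S=0 W=0
Step 8 [NS]: N:empty,E:wait,S:empty,W:wait | queues: N=0 E=1 S=0 W=0
Step 9 [NS]: N:empty,E:wait,S:empty,W:wait | queues: N=0 E=1 S=0 W=0
Step 10 [EW]: N:wait,E:car7-GO,S:wait,W:empty | queues: N=0 E=0 S=0 W=0
Car 7 crosses at step 10

10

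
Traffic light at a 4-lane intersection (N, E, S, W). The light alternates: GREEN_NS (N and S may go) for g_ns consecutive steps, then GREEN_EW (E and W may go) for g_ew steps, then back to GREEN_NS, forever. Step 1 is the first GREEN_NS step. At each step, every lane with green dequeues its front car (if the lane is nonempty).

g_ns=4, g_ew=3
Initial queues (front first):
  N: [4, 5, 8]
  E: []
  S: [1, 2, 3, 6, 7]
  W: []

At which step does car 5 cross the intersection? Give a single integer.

Step 1 [NS]: N:car4-GO,E:wait,S:car1-GO,W:wait | queues: N=2 E=0 S=4 W=0
Step 2 [NS]: N:car5-GO,E:wait,S:car2-GO,W:wait | queues: N=1 E=0 S=3 W=0
Step 3 [NS]: N:car8-GO,E:wait,S:car3-GO,W:wait | queues: N=0 E=0 S=2 W=0
Step 4 [NS]: N:empty,E:wait,S:car6-GO,W:wait | queues: N=0 E=0 S=1 W=0
Step 5 [EW]: N:wait,E:empty,S:wait,W:empty | queues: N=0 E=0 S=1 W=0
Step 6 [EW]: N:wait,E:empty,S:wait,W:empty | queues: N=0 E=0 S=1 W=0
Step 7 [EW]: N:wait,E:empty,S:wait,W:empty | queues: N=0 E=0 S=1 W=0
Step 8 [NS]: N:empty,E:wait,S:car7-GO,W:wait | queues: N=0 E=0 S=0 W=0
Car 5 crosses at step 2

2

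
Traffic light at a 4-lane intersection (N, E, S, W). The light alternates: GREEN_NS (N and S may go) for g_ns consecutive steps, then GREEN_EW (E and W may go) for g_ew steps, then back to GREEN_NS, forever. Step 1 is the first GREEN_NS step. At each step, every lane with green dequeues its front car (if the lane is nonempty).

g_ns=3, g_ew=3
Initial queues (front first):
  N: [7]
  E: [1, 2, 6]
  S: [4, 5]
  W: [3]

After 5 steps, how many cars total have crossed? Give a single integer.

Answer: 6

Derivation:
Step 1 [NS]: N:car7-GO,E:wait,S:car4-GO,W:wait | queues: N=0 E=3 S=1 W=1
Step 2 [NS]: N:empty,E:wait,S:car5-GO,W:wait | queues: N=0 E=3 S=0 W=1
Step 3 [NS]: N:empty,E:wait,S:empty,W:wait | queues: N=0 E=3 S=0 W=1
Step 4 [EW]: N:wait,E:car1-GO,S:wait,W:car3-GO | queues: N=0 E=2 S=0 W=0
Step 5 [EW]: N:wait,E:car2-GO,S:wait,W:empty | queues: N=0 E=1 S=0 W=0
Cars crossed by step 5: 6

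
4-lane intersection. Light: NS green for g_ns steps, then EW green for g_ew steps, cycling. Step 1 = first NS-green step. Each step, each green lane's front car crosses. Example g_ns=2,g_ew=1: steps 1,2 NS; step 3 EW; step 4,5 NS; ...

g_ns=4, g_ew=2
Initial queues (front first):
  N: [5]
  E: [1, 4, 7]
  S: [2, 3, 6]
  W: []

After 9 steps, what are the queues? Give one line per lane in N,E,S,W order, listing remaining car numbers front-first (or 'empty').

Step 1 [NS]: N:car5-GO,E:wait,S:car2-GO,W:wait | queues: N=0 E=3 S=2 W=0
Step 2 [NS]: N:empty,E:wait,S:car3-GO,W:wait | queues: N=0 E=3 S=1 W=0
Step 3 [NS]: N:empty,E:wait,S:car6-GO,W:wait | queues: N=0 E=3 S=0 W=0
Step 4 [NS]: N:empty,E:wait,S:empty,W:wait | queues: N=0 E=3 S=0 W=0
Step 5 [EW]: N:wait,E:car1-GO,S:wait,W:empty | queues: N=0 E=2 S=0 W=0
Step 6 [EW]: N:wait,E:car4-GO,S:wait,W:empty | queues: N=0 E=1 S=0 W=0
Step 7 [NS]: N:empty,E:wait,S:empty,W:wait | queues: N=0 E=1 S=0 W=0
Step 8 [NS]: N:empty,E:wait,S:empty,W:wait | queues: N=0 E=1 S=0 W=0
Step 9 [NS]: N:empty,E:wait,S:empty,W:wait | queues: N=0 E=1 S=0 W=0

N: empty
E: 7
S: empty
W: empty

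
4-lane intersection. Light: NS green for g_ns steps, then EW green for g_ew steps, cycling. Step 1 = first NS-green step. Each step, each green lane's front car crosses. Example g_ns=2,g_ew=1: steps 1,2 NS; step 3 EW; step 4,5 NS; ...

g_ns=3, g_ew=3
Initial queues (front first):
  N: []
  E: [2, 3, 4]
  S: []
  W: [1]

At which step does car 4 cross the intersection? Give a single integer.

Step 1 [NS]: N:empty,E:wait,S:empty,W:wait | queues: N=0 E=3 S=0 W=1
Step 2 [NS]: N:empty,E:wait,S:empty,W:wait | queues: N=0 E=3 S=0 W=1
Step 3 [NS]: N:empty,E:wait,S:empty,W:wait | queues: N=0 E=3 S=0 W=1
Step 4 [EW]: N:wait,E:car2-GO,S:wait,W:car1-GO | queues: N=0 E=2 S=0 W=0
Step 5 [EW]: N:wait,E:car3-GO,S:wait,W:empty | queues: N=0 E=1 S=0 W=0
Step 6 [EW]: N:wait,E:car4-GO,S:wait,W:empty | queues: N=0 E=0 S=0 W=0
Car 4 crosses at step 6

6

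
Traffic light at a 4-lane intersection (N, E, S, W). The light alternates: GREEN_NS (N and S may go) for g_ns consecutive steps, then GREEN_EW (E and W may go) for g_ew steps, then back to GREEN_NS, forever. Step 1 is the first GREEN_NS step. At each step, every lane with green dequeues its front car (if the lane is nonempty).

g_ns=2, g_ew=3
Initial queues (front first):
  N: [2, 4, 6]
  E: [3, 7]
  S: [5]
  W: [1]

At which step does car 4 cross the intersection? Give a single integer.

Step 1 [NS]: N:car2-GO,E:wait,S:car5-GO,W:wait | queues: N=2 E=2 S=0 W=1
Step 2 [NS]: N:car4-GO,E:wait,S:empty,W:wait | queues: N=1 E=2 S=0 W=1
Step 3 [EW]: N:wait,E:car3-GO,S:wait,W:car1-GO | queues: N=1 E=1 S=0 W=0
Step 4 [EW]: N:wait,E:car7-GO,S:wait,W:empty | queues: N=1 E=0 S=0 W=0
Step 5 [EW]: N:wait,E:empty,S:wait,W:empty | queues: N=1 E=0 S=0 W=0
Step 6 [NS]: N:car6-GO,E:wait,S:empty,W:wait | queues: N=0 E=0 S=0 W=0
Car 4 crosses at step 2

2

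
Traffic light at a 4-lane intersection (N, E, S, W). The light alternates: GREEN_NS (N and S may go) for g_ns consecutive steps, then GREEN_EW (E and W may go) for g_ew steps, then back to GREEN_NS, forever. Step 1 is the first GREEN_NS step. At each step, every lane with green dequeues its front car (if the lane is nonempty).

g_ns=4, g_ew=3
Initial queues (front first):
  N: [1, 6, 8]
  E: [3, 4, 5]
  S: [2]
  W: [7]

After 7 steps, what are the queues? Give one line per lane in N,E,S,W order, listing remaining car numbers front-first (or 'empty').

Step 1 [NS]: N:car1-GO,E:wait,S:car2-GO,W:wait | queues: N=2 E=3 S=0 W=1
Step 2 [NS]: N:car6-GO,E:wait,S:empty,W:wait | queues: N=1 E=3 S=0 W=1
Step 3 [NS]: N:car8-GO,E:wait,S:empty,W:wait | queues: N=0 E=3 S=0 W=1
Step 4 [NS]: N:empty,E:wait,S:empty,W:wait | queues: N=0 E=3 S=0 W=1
Step 5 [EW]: N:wait,E:car3-GO,S:wait,W:car7-GO | queues: N=0 E=2 S=0 W=0
Step 6 [EW]: N:wait,E:car4-GO,S:wait,W:empty | queues: N=0 E=1 S=0 W=0
Step 7 [EW]: N:wait,E:car5-GO,S:wait,W:empty | queues: N=0 E=0 S=0 W=0

N: empty
E: empty
S: empty
W: empty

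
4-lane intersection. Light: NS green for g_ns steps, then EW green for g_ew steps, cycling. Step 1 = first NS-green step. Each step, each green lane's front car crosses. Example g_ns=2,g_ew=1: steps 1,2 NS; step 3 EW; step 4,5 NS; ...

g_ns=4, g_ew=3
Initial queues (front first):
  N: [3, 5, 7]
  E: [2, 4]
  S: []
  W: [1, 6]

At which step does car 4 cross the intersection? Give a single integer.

Step 1 [NS]: N:car3-GO,E:wait,S:empty,W:wait | queues: N=2 E=2 S=0 W=2
Step 2 [NS]: N:car5-GO,E:wait,S:empty,W:wait | queues: N=1 E=2 S=0 W=2
Step 3 [NS]: N:car7-GO,E:wait,S:empty,W:wait | queues: N=0 E=2 S=0 W=2
Step 4 [NS]: N:empty,E:wait,S:empty,W:wait | queues: N=0 E=2 S=0 W=2
Step 5 [EW]: N:wait,E:car2-GO,S:wait,W:car1-GO | queues: N=0 E=1 S=0 W=1
Step 6 [EW]: N:wait,E:car4-GO,S:wait,W:car6-GO | queues: N=0 E=0 S=0 W=0
Car 4 crosses at step 6

6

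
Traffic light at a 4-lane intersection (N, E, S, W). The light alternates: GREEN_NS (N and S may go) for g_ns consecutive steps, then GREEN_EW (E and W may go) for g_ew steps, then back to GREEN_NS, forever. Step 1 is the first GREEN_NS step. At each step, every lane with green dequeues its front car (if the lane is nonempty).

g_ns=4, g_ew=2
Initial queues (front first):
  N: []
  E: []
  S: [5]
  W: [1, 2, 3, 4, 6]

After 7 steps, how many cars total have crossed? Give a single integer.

Step 1 [NS]: N:empty,E:wait,S:car5-GO,W:wait | queues: N=0 E=0 S=0 W=5
Step 2 [NS]: N:empty,E:wait,S:empty,W:wait | queues: N=0 E=0 S=0 W=5
Step 3 [NS]: N:empty,E:wait,S:empty,W:wait | queues: N=0 E=0 S=0 W=5
Step 4 [NS]: N:empty,E:wait,S:empty,W:wait | queues: N=0 E=0 S=0 W=5
Step 5 [EW]: N:wait,E:empty,S:wait,W:car1-GO | queues: N=0 E=0 S=0 W=4
Step 6 [EW]: N:wait,E:empty,S:wait,W:car2-GO | queues: N=0 E=0 S=0 W=3
Step 7 [NS]: N:empty,E:wait,S:empty,W:wait | queues: N=0 E=0 S=0 W=3
Cars crossed by step 7: 3

Answer: 3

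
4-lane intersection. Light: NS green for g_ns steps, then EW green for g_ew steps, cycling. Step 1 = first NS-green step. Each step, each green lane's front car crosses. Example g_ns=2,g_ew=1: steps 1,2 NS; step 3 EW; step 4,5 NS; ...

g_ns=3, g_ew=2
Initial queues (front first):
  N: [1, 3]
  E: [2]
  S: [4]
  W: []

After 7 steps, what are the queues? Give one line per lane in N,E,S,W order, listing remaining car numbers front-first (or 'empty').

Step 1 [NS]: N:car1-GO,E:wait,S:car4-GO,W:wait | queues: N=1 E=1 S=0 W=0
Step 2 [NS]: N:car3-GO,E:wait,S:empty,W:wait | queues: N=0 E=1 S=0 W=0
Step 3 [NS]: N:empty,E:wait,S:empty,W:wait | queues: N=0 E=1 S=0 W=0
Step 4 [EW]: N:wait,E:car2-GO,S:wait,W:empty | queues: N=0 E=0 S=0 W=0

N: empty
E: empty
S: empty
W: empty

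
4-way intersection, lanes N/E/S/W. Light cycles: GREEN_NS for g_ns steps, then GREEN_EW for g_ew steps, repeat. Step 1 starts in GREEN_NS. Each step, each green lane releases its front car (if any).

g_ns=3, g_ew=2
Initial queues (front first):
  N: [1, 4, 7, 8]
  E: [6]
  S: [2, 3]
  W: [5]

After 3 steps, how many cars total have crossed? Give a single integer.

Answer: 5

Derivation:
Step 1 [NS]: N:car1-GO,E:wait,S:car2-GO,W:wait | queues: N=3 E=1 S=1 W=1
Step 2 [NS]: N:car4-GO,E:wait,S:car3-GO,W:wait | queues: N=2 E=1 S=0 W=1
Step 3 [NS]: N:car7-GO,E:wait,S:empty,W:wait | queues: N=1 E=1 S=0 W=1
Cars crossed by step 3: 5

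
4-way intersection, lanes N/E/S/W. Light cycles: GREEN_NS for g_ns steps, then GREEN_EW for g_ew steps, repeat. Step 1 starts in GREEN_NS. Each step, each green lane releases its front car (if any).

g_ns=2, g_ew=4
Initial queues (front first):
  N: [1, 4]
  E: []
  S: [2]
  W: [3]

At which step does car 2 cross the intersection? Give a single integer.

Step 1 [NS]: N:car1-GO,E:wait,S:car2-GO,W:wait | queues: N=1 E=0 S=0 W=1
Step 2 [NS]: N:car4-GO,E:wait,S:empty,W:wait | queues: N=0 E=0 S=0 W=1
Step 3 [EW]: N:wait,E:empty,S:wait,W:car3-GO | queues: N=0 E=0 S=0 W=0
Car 2 crosses at step 1

1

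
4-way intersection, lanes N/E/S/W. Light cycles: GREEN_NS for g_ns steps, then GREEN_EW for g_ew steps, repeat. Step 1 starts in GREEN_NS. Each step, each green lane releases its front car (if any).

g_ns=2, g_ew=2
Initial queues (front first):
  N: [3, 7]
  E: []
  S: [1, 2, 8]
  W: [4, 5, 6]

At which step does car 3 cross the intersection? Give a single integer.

Step 1 [NS]: N:car3-GO,E:wait,S:car1-GO,W:wait | queues: N=1 E=0 S=2 W=3
Step 2 [NS]: N:car7-GO,E:wait,S:car2-GO,W:wait | queues: N=0 E=0 S=1 W=3
Step 3 [EW]: N:wait,E:empty,S:wait,W:car4-GO | queues: N=0 E=0 S=1 W=2
Step 4 [EW]: N:wait,E:empty,S:wait,W:car5-GO | queues: N=0 E=0 S=1 W=1
Step 5 [NS]: N:empty,E:wait,S:car8-GO,W:wait | queues: N=0 E=0 S=0 W=1
Step 6 [NS]: N:empty,E:wait,S:empty,W:wait | queues: N=0 E=0 S=0 W=1
Step 7 [EW]: N:wait,E:empty,S:wait,W:car6-GO | queues: N=0 E=0 S=0 W=0
Car 3 crosses at step 1

1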